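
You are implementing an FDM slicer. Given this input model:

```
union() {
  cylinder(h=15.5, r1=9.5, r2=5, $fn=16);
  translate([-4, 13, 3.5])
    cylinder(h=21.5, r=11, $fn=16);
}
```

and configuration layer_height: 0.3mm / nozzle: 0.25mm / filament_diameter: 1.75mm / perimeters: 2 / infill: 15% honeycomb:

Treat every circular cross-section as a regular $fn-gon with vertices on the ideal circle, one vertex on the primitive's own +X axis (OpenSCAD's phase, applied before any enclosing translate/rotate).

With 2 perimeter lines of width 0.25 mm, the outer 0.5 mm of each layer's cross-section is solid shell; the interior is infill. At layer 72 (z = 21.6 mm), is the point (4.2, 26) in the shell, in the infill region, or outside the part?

At z = 21.6 mm: the cone is absent (z outside [0, 15.5]); the r=11 cylinder at (-4, 13) gives a regular 16-gon of circumradius 11 (constant along its height); Taking the union: only the r=11 cylinder at (-4, 13) is present, so the union is just that shape — 1 connected region. Overall, the cross-section is a single solid region. The nearest boundary edge runs (3.78, 20.78)→(0.21, 23.16); distance from the point to it = 4.58 mm. The point is not inside any of the regions above, so it lies outside the cross-section (4.58 mm from the nearest boundary).

outside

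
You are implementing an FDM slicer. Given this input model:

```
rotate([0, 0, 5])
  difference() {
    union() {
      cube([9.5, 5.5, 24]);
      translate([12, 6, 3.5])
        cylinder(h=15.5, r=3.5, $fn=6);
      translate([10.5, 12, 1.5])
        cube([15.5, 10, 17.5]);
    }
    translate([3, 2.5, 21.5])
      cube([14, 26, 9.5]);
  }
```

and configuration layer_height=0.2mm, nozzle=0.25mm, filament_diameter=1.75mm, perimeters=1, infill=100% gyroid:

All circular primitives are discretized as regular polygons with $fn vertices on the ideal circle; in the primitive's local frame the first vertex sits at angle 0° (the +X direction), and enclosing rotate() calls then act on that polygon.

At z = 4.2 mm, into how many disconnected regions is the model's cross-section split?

At z = 4.2 mm: the cube (footprint 9.5×5.5) is included at this height; the r=3.5 cylinder at (12, 6) contributes a regular 6-gon of circumradius 3.5; the 15.5×10 cube at (10.5, 12) contributes its full rectangle; Merging all regions: the regions partially overlap (shared area 0.44 mm²), so overlapping operands fuse into one piece — 2 connected regions; the cube at (3, 2.5) does not reach this height (z outside [21.5, 31]); Subtracting the remaining from the first: none of the subtracted shapes is present at this height, so the result so far is unchanged — 2 connected regions; (whole slice rotated 5° about Z — lengths, areas and connectivity unchanged). The result has 2 disconnected regions.

2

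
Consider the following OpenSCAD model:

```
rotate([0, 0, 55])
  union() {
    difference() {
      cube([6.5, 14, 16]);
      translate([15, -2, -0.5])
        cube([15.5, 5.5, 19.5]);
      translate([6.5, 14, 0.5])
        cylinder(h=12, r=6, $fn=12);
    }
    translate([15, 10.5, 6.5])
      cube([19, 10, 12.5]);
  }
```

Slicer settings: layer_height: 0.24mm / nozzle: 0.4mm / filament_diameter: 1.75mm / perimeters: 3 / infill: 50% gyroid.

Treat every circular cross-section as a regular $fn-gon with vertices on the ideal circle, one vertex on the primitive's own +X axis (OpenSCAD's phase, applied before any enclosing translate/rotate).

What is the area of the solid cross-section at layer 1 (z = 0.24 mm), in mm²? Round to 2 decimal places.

At z = 0.24 mm: the cube (footprint 6.5×14) is included at this height (area 91.00 mm²); the 15.5×5.5 cube at (15, -2) contributes its full rectangle (area 85.25 mm²); the cylinder at (6.5, 14) is absent (z outside [0.5, 12.5]); Taking the first minus the rest: starting from the 6.5×14 cube (91.00 mm²), the 15.5×5.5 cube at (15, -2) misses the remaining region (no effect) — area = 91.00 mm²; the cube at (15, 10.5) is not intersected at this z (z outside [6.5, 19]); Combining (union): only the result so far is present, so the union is just that shape — area = 91.00 mm²; (rotated 55° about Z; rotation is an isometry so areas/perimeters/island counts are preserved). Overall, the cross-section is a single solid region. Net area = 91.00 mm².

91.00 mm²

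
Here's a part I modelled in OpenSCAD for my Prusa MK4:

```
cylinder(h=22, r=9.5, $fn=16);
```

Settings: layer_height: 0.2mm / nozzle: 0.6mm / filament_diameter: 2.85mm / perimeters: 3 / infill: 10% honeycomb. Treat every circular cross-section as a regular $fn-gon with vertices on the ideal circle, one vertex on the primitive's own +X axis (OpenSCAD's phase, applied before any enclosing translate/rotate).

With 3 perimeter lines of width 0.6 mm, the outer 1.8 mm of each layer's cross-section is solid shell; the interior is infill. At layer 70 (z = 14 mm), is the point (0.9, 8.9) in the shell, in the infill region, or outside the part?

At z = 14 mm: the cylinder: section is a regular 16-gon, circumradius r=9.5. Overall, the cross-section is a single solid region. The nearest boundary edge runs (3.64, 8.78)→(0.00, 9.50); distance from the point to it = 0.41 mm. The point is inside the cross-section, 0.41 mm from the nearest boundary — within the 1.8 mm shell band (3 × 0.6).

shell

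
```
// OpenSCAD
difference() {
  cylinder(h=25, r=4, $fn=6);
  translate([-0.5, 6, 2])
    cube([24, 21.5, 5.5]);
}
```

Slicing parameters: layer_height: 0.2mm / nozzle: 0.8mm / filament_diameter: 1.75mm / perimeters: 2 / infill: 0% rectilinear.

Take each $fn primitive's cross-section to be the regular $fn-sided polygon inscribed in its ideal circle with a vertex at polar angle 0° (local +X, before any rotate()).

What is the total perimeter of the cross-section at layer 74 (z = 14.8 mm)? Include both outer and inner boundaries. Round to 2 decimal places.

24.00 mm

At z = 14.8 mm: the cylinder: section is a regular 6-gon, circumradius r=4 (perimeter = 2·6·4.000·sin(180°/6) = 24.00 mm); the cube at (-0.5, 6) is not intersected at this z (z outside [2, 7.5]); Subtracting the remaining from the first: none of the subtracted shapes is present at this height, so the r=4 cylinder is unchanged — boundary = 24.00 mm. Overall, the cross-section is a single solid region. Total boundary length (outer) = 24.00 mm.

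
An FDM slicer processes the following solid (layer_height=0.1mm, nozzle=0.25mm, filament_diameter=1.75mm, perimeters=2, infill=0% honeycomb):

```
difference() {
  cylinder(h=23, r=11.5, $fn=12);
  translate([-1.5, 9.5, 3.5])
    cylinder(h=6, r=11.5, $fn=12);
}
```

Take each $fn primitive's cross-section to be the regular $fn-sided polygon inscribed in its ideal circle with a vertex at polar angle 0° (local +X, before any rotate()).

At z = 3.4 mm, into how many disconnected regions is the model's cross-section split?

At z = 3.4 mm: the r=11.5 cylinder contributes a regular 12-gon of circumradius 11.5; the cylinder at (-1.5, 9.5) is absent (z outside [3.5, 9.5]); Taking the first minus the rest: none of the subtracted shapes is present at this height, so the r=11.5 cylinder is unchanged — 1 connected region. The result has 1 disconnected region.

1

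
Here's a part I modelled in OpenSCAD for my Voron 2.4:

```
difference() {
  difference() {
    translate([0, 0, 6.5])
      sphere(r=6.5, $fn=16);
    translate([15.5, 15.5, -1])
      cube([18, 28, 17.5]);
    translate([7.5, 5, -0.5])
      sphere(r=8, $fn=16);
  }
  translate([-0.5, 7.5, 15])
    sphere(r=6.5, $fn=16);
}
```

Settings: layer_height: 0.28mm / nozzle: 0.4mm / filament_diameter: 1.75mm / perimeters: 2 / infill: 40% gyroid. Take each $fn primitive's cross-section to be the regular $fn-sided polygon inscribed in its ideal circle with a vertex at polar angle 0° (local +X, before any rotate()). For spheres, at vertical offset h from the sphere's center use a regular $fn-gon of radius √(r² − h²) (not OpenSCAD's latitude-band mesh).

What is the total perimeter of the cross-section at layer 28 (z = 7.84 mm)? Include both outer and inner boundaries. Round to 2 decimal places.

At z = 7.84 mm: the r=6.5 sphere contributes a regular 16-gon of circumradius √(6.5²−1.34²) = 6.360 (perimeter = 2·16·6.360·sin(180°/16) = 39.71 mm); the 18×28 cube at (15.5, 15.5) contributes its full rectangle (perimeter 92.00 mm); the sphere at (7.5, 5) is not intersected at this z (|z−center|=8.340 > r=8); After the difference (first − rest): starting from the r=6.5 sphere, the 18×28 cube at (15.5, 15.5) misses the remaining region (no effect) — boundary = 39.71 mm; the sphere at (-0.5, 7.5) is absent (|z−center|=7.160 > r=6.5); Subtracting the remaining from the first: none of the subtracted shapes is present at this height, so the result so far is unchanged — boundary = 39.71 mm. Overall, the cross-section is a single solid region. Total boundary length (outer) = 39.71 mm.

39.71 mm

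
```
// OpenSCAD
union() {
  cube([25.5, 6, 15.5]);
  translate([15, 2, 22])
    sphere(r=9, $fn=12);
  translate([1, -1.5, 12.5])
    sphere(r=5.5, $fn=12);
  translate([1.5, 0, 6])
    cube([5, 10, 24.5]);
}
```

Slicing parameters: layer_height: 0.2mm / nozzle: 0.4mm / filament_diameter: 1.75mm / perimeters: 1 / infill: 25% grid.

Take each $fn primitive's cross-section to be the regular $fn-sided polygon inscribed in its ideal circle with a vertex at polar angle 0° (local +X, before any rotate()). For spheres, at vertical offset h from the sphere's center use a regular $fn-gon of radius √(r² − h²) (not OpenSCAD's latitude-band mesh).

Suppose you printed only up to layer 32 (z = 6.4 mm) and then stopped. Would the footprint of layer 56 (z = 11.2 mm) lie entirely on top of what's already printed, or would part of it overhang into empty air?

part overhangs

Compare the two slices. At z = 6.4: the cube (footprint 25.5×6) is included at this height (area 153.00 mm²); the sphere at (15, 2) is not intersected at this z (|z−center|=15.600 > r=9); the sphere at (1, -1.5) is not intersected at this z (|z−center|=6.100 > r=5.5); the cube at (1.5, 0) is present — its section is the full 5×10 rectangle (area 50.00 mm²); Combining (union): the regions partially overlap — summed areas 203.00 mm² minus the doubly-counted overlap 30.00 mm² gives 173.00 mm² — area = 173.00 mm². At z = 11.2: the cube is present — its section is the full 25.5×6 rectangle (area 153.00 mm²); the sphere at (15, 2) is absent (|z−center|=10.800 > r=9); the sphere at (1, -1.5): section is a regular 12-gon, circumradius = √(r²−h²) = √(5.5²−1.3²) = 5.344 (area = (12/2)·5.344²·sin(360°/12) = 85.68 mm²); the cube at (1.5, 0) is present — its section is the full 5×10 rectangle (area 50.00 mm²); Taking the union: the regions partially overlap — summed areas 288.68 mm² minus the doubly-counted overlap 47.42 mm² gives 241.26 mm² — area = 241.26 mm². Checking containment: at z = 11.2 the cross-section extends beyond the z = 6.4 cross-section by about 68.26 mm².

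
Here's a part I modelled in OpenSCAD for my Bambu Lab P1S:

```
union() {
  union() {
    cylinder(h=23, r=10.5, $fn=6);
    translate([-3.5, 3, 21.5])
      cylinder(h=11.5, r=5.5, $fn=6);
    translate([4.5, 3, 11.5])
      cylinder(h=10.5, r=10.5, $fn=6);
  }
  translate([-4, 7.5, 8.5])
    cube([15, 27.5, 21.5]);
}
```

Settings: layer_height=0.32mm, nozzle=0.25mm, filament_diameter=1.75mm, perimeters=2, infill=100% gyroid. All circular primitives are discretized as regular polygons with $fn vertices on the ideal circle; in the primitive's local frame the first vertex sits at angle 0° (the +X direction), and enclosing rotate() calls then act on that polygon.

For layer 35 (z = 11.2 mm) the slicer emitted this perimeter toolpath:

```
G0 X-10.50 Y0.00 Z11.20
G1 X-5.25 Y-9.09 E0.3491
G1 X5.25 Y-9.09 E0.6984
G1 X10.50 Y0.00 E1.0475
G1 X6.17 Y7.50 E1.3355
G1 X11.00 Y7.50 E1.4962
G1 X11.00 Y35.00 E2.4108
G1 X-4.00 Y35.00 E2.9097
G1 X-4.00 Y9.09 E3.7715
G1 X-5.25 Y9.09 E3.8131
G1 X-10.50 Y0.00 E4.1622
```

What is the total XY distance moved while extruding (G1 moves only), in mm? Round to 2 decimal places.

Sum the Euclidean lengths of each G1 segment: total = 125.14 mm.

125.14 mm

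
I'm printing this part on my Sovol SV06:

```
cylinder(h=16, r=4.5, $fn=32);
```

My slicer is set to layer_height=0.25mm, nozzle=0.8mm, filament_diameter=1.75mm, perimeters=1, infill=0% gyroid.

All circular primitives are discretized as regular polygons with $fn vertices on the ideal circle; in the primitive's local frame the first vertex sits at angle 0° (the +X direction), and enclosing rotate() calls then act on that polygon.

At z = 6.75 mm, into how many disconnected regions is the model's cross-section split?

At z = 6.75 mm: the cylinder: section is a regular 32-gon, circumradius r=4.5. The result has 1 disconnected region.

1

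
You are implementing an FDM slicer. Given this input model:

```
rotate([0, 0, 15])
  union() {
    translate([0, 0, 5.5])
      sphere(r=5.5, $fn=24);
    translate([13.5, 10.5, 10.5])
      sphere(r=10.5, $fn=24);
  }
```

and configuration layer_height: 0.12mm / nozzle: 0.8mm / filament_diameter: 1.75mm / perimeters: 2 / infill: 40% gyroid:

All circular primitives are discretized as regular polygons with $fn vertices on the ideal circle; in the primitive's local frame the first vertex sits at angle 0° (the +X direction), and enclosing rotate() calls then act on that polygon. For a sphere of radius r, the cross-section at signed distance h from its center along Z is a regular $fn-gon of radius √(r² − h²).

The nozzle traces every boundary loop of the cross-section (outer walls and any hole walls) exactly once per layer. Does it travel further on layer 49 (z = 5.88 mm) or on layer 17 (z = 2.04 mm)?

layer 49 (z = 5.88 mm)

Layer 49 (z = 5.88): the r=5.5 sphere slices to a regular 24-gon of circumradius 5.487 (√(r²−h²) with h=0.38 from center) (perimeter = 2·24·5.487·sin(180°/24) = 34.38 mm); the sphere at (13.5, 10.5): section is a regular 24-gon, circumradius = √(r²−h²) = √(10.5²−4.62²) = 9.429 (perimeter = 2·24·9.429·sin(180°/24) = 59.07 mm); Merging all regions: the 2 present regions are separate (no shared area or edge), so areas and boundary lengths simply add and each stays a separate island — boundary = 93.45 mm; (whole slice rotated 15° about Z — lengths, areas and connectivity unchanged). So its perimeter = 93.45 mm. Layer 17 (z = 2.04): the r=5.5 sphere contributes a regular 24-gon of circumradius √(5.5²−3.46²) = 4.275 (perimeter = 2·24·4.275·sin(180°/24) = 26.79 mm); the sphere at (13.5, 10.5): section is a regular 24-gon, circumradius = √(r²−h²) = √(10.5²−8.46²) = 6.219 (perimeter = 2·24·6.219·sin(180°/24) = 38.96 mm); Merging all regions: the 2 present regions are separate (no shared area or edge), so areas and boundary lengths simply add and each stays a separate island — boundary = 65.75 mm; (rotated 15° about Z; rotation is an isometry so areas/perimeters/island counts are preserved). So its perimeter = 65.75 mm. Layer 49 is larger (93.45 vs 65.75 mm).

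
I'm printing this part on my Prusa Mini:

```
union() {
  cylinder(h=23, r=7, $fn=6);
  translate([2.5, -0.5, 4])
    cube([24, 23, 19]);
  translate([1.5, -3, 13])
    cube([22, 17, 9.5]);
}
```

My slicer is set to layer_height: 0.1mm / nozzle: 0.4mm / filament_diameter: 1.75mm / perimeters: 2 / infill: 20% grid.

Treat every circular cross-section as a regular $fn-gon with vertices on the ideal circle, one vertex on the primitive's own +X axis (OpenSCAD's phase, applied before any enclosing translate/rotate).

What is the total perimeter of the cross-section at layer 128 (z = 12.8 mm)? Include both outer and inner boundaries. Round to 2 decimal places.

116.65 mm

At z = 12.8 mm: the cylinder: section is a regular 6-gon, circumradius r=7 (perimeter = 2·6·7.000·sin(180°/6) = 42.00 mm); the cube at (2.5, -0.5) (footprint 24×23) is included at this height (perimeter 94.00 mm); the cube at (1.5, -3) is absent (z outside [13, 22.5]); Combining (union): the regions partially overlap (shared area 18.85 mm²), so the edge portions inside another operand are dropped and the merged outline is re-measured after clipping — boundary = 116.65 mm. Overall, the cross-section is a single solid region. Total boundary length (outer) = 116.65 mm.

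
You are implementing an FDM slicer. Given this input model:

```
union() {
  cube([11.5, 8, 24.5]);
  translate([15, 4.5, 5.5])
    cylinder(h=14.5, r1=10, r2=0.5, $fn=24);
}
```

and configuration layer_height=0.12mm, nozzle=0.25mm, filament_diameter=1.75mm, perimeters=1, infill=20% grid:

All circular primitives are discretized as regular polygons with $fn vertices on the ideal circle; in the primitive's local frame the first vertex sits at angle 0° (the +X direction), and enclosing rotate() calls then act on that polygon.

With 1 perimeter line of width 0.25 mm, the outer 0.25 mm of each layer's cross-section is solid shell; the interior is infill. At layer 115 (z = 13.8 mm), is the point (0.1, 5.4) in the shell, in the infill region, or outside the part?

shell

At z = 13.8 mm: the cube is present — its section is the full 11.5×8 rectangle; the cone at (15, 4.5) contributes a regular 24-gon of circumradius 4.562 (interpolated between r1=10 and r2=0.5 at t=0.572); Taking the union: the regions partially overlap (shared area 4.08 mm²), so overlapping operands fuse into one piece — 1 connected region. Overall, the cross-section is a single solid region. The nearest boundary edge runs (0.00, 0.00)→(0.00, 8.00); distance from the point to it = 0.10 mm. The point is inside the cross-section, 0.10 mm from the nearest boundary — within the 0.25 mm shell band (1 × 0.25).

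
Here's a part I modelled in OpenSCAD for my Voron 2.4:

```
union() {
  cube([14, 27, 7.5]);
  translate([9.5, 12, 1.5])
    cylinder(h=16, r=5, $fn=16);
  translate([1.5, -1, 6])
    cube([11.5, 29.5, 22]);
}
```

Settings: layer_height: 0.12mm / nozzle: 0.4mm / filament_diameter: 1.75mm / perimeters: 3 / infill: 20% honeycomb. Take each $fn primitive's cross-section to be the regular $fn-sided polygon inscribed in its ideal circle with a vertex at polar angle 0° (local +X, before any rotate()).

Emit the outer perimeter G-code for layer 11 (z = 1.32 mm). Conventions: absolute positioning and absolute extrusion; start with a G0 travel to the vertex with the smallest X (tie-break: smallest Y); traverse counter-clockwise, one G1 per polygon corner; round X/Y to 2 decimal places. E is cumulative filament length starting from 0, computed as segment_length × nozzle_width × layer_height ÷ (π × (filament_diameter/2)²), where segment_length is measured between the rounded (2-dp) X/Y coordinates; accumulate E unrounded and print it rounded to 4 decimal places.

G0 X0.00 Y0.00 Z1.32
G1 X14.00 Y0.00 E0.2794
G1 X14.00 Y27.00 E0.8182
G1 X0.00 Y27.00 E1.0976
G1 X0.00 Y0.00 E1.6364

At z = 1.32 mm: the 14×27 cube contributes its full rectangle; the cylinder at (9.5, 12) is absent (z outside [1.5, 17.5]); the cube at (1.5, -1) is absent (z outside [6, 28]); Combining (union): only the 14×27 cube is present, so the union is just that shape — 1 connected region. The outline is a single polygon with 4 vertices. Extrusion per mm of travel: 0.4 × 0.12 / (π × 0.875²) = 0.019956. Accumulating E over each segment gives final E = 1.6364.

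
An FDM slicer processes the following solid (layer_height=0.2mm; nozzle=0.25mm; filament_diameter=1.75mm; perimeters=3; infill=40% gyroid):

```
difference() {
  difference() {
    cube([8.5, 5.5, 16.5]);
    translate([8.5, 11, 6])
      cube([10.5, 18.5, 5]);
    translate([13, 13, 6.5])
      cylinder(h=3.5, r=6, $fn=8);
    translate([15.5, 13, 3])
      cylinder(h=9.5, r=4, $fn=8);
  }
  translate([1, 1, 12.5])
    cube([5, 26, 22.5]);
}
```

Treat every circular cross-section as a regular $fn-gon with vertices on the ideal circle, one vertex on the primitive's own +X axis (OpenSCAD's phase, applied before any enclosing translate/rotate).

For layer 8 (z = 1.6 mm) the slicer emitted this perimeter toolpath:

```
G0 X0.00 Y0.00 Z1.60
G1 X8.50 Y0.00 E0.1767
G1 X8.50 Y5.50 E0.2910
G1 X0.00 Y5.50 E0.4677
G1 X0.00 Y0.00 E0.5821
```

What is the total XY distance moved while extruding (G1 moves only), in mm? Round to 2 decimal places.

Sum the Euclidean lengths of each G1 segment: total = 28.00 mm.

28.00 mm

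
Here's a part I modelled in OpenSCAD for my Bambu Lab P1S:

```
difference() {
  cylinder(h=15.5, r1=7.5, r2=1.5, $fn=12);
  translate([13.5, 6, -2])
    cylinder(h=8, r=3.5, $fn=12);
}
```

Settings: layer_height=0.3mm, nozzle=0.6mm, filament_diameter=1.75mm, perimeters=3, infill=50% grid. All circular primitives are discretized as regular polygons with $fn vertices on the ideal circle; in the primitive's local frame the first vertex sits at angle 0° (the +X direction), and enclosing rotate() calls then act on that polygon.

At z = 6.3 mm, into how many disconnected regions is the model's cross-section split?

1

At z = 6.3 mm: the cone contributes a regular 12-gon of circumradius 5.061 (interpolated between r1=7.5 and r2=1.5 at t=0.406); the cylinder at (13.5, 6) does not reach this height (z outside [-2, 6]); After the difference (first − rest): none of the subtracted shapes is present at this height, so the cone is unchanged — 1 connected region. The result has 1 disconnected region.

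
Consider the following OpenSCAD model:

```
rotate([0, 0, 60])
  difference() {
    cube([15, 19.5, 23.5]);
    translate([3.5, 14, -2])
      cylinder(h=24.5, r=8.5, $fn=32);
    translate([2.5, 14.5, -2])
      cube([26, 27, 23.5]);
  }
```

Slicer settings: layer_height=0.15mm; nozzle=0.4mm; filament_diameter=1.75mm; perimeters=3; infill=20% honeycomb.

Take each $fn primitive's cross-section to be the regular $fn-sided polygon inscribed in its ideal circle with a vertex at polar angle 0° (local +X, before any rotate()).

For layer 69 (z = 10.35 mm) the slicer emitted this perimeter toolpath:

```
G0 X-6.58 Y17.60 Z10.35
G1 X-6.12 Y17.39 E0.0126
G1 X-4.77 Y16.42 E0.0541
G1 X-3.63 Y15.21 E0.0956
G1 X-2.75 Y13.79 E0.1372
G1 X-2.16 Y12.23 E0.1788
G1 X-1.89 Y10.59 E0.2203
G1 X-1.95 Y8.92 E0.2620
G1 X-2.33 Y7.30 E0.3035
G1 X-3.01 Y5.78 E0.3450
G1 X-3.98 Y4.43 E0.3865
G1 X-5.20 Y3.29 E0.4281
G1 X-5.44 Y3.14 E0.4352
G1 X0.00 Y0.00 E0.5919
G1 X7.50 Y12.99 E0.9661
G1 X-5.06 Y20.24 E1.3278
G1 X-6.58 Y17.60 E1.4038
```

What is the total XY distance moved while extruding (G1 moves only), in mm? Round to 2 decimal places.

Sum the Euclidean lengths of each G1 segment: total = 56.28 mm.

56.28 mm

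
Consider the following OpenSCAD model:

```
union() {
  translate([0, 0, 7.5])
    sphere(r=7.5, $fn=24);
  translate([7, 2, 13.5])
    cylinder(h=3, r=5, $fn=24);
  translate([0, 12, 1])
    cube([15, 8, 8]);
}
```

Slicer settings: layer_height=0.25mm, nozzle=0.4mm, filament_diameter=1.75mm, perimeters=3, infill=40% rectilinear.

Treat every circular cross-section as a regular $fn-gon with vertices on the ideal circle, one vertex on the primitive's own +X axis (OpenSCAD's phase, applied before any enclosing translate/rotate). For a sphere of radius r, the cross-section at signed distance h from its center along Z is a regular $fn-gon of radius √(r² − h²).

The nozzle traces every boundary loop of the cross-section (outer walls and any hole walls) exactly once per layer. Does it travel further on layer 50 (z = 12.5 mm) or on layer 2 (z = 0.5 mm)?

Layer 50 (z = 12.5): the sphere: section is a regular 24-gon, circumradius = √(r²−h²) = √(7.5²−5²) = 5.590 (perimeter = 2·24·5.590·sin(180°/24) = 35.02 mm); the cylinder at (7, 2) does not reach this height (z outside [13.5, 16.5]); the cube at (0, 12) is not intersected at this z (z outside [1, 9]); Merging all regions: only the r=7.5 sphere is present, so the union is just that shape — boundary = 35.02 mm. So its perimeter = 35.02 mm. Layer 2 (z = 0.5): the r=7.5 sphere contributes a regular 24-gon of circumradius √(7.5²−7²) = 2.693 (perimeter = 2·24·2.693·sin(180°/24) = 16.87 mm); the cylinder at (7, 2) is not intersected at this z (z outside [13.5, 16.5]); the cube at (0, 12) is not intersected at this z (z outside [1, 9]); Merging all regions: only the r=7.5 sphere is present, so the union is just that shape — boundary = 16.87 mm. So its perimeter = 16.87 mm. Layer 50 is larger (35.02 vs 16.87 mm).

layer 50 (z = 12.5 mm)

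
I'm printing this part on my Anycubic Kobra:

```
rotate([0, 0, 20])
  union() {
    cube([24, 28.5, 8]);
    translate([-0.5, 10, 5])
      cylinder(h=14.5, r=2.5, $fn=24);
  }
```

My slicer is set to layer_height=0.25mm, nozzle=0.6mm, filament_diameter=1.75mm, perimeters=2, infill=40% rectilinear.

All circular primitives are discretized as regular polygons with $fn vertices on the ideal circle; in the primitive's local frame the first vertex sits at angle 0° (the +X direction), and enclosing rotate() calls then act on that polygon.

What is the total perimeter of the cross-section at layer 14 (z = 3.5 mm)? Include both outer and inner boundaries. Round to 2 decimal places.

105.00 mm

At z = 3.5 mm: the cube (footprint 24×28.5) is included at this height (perimeter 105.00 mm); the cylinder at (-0.5, 10) does not reach this height (z outside [5, 19.5]); Combining (union): only the 24×28.5 cube is present, so the union is just that shape — boundary = 105.00 mm; (whole slice rotated 20° about Z — lengths, areas and connectivity unchanged). Overall, the cross-section is a single solid region. Total boundary length (outer) = 105.00 mm.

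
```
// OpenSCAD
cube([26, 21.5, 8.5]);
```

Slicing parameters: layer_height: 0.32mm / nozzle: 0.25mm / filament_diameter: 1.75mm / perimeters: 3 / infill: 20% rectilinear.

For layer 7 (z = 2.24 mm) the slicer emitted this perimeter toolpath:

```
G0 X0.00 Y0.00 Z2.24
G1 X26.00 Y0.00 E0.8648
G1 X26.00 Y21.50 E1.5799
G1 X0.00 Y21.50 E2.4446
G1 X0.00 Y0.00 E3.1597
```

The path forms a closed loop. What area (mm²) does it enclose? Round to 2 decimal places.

Apply the shoelace formula to the sequence of (X, Y) vertices; enclosed area = 559.00 mm².

559.00 mm²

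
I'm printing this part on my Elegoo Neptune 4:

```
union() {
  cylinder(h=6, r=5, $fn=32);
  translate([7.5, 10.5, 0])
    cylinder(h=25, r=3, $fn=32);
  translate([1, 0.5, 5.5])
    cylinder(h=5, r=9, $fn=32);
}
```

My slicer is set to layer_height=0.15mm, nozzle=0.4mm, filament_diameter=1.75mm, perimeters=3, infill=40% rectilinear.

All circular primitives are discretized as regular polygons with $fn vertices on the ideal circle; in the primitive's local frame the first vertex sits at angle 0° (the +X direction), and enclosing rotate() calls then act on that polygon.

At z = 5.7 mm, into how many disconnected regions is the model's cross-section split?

At z = 5.7 mm: the r=5 cylinder contributes a regular 32-gon of circumradius 5; the cylinder at (7.5, 10.5): section is a regular 32-gon, circumradius r=3; the r=9 cylinder at (1, 0.5) contributes a regular 32-gon of circumradius 9; Combining (union): the regions partially overlap (shared area 78.06 mm²), so overlapping operands fuse into one piece — 1 connected region. The result has 1 disconnected region.

1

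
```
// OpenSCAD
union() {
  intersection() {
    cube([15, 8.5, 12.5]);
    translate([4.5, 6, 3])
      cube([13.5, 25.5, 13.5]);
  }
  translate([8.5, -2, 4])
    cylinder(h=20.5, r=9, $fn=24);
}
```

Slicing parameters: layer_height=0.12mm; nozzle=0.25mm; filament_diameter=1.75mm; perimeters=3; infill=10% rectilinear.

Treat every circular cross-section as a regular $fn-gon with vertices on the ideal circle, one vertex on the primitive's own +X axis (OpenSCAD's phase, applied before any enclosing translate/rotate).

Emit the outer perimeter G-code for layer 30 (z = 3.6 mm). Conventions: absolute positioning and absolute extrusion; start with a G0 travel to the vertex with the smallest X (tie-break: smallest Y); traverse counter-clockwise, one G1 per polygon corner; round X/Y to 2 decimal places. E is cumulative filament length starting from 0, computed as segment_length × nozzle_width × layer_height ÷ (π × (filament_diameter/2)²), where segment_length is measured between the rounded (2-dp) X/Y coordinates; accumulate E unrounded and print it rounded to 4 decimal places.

G0 X4.50 Y6.00 Z3.60
G1 X15.00 Y6.00 E0.1310
G1 X15.00 Y8.50 E0.1621
G1 X4.50 Y8.50 E0.2931
G1 X4.50 Y6.00 E0.3243

At z = 3.6 mm: the cube is present — its section is the full 15×8.5 rectangle; the cube at (4.5, 6) is present — its section is the full 13.5×25.5 rectangle; Keeping only the common overlap: the 13.5×25.5 cube at (4.5, 6) partially overlaps the 15×8.5 cube; clipping to the common part keeps 26.25 mm² — 1 connected region; the cylinder at (8.5, -2) is absent (z outside [4, 24.5]); Taking the union: only that combined region is present, so the union is just that shape — 1 connected region. The outline is a single polygon with 4 vertices. Extrusion per mm of travel: 0.25 × 0.12 / (π × 0.875²) = 0.012473. Accumulating E over each segment gives final E = 0.3243.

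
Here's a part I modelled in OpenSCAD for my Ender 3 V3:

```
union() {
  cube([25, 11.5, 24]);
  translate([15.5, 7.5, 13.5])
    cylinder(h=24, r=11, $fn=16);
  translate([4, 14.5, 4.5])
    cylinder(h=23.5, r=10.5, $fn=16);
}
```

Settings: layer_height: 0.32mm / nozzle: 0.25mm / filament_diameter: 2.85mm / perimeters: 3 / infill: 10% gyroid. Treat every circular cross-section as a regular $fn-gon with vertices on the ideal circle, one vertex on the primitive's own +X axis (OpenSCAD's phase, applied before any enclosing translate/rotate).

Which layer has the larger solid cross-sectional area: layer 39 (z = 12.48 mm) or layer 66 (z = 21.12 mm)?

Layer 39 (z = 12.48): the cube is present — its section is the full 25×11.5 rectangle (area 287.50 mm²); the cylinder at (15.5, 7.5) is not intersected at this z (z outside [13.5, 37.5]); the cylinder at (4, 14.5): section is a regular 16-gon, circumradius r=10.5 (area = (16/2)·10.500²·sin(360°/16) = 337.53 mm²); Taking the union: the regions partially overlap — summed areas 625.03 mm² minus the doubly-counted overlap 82.19 mm² gives 542.84 mm² — area = 542.84 mm². So its area = 542.84 mm². Layer 66 (z = 21.12): the cube (footprint 25×11.5) is included at this height (area 287.50 mm²); the cylinder at (15.5, 7.5): section is a regular 16-gon, circumradius r=11 (area = (16/2)·11.000²·sin(360°/16) = 370.44 mm²); the r=10.5 cylinder at (4, 14.5) gives a regular 16-gon of circumradius 10.5 (constant along its height) (area = (16/2)·10.500²·sin(360°/16) = 337.53 mm²); Combining (union): the regions partially overlap — summed areas 995.46 mm² minus the doubly-counted overlap 347.47 mm² gives 648.00 mm² — area = 648.00 mm². So its area = 648.00 mm². Layer 66 is larger (648.00 vs 542.84 mm²).

layer 66 (z = 21.12 mm)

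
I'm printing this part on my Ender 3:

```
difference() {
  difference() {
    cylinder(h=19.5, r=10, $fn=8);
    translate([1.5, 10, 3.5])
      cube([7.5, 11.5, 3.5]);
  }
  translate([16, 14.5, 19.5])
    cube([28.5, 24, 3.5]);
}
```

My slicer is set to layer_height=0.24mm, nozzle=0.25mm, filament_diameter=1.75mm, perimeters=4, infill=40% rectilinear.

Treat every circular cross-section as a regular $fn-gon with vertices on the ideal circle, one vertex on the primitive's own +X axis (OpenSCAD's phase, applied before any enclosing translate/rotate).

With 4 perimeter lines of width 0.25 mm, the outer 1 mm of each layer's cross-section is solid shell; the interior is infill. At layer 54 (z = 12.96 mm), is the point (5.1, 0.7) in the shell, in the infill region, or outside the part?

At z = 12.96 mm: the r=10 cylinder gives a regular 8-gon of circumradius 10 (constant along its height); the cube at (1.5, 10) is absent (z outside [3.5, 7]); Subtracting the remaining from the first: none of the subtracted shapes is present at this height, so the r=10 cylinder is unchanged — 1 connected region; the cube at (16, 14.5) is not intersected at this z (z outside [19.5, 23]); Taking the first minus the rest: none of the subtracted shapes is present at this height, so the result so far is unchanged — 1 connected region. Overall, the cross-section is a single solid region. The nearest boundary edge runs (10.00, 0.00)→(7.07, 7.07); distance from the point to it = 4.26 mm. The point is inside the cross-section and 4.26 mm from the nearest boundary — more than the 1 mm shell width (4 × 0.25), so it's in the infill interior.

infill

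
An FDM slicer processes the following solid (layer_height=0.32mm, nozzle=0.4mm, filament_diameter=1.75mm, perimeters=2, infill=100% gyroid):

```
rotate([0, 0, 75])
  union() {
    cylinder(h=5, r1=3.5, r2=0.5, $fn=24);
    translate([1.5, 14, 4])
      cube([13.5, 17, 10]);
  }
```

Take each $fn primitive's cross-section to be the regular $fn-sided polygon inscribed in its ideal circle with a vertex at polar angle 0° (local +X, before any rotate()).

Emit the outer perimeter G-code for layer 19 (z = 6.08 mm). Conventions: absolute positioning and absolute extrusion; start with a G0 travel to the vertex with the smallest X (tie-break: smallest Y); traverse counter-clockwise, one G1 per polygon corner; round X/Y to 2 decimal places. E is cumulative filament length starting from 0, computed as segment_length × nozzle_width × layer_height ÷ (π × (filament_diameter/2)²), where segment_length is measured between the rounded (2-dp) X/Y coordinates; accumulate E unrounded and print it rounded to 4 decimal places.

At z = 6.08 mm: the cone does not reach this height (z outside [0, 5]); the cube at (1.5, 14) (footprint 13.5×17) is included at this height; Merging all regions: only the 13.5×17 cube at (1.5, 14) is present, so the union is just that shape — 1 connected region; (whole slice rotated 75° about Z — lengths, areas and connectivity unchanged). The outline is a single polygon with 4 vertices. Extrusion per mm of travel: 0.4 × 0.32 / (π × 0.875²) = 0.053216. Accumulating E over each segment gives final E = 3.2467.

G0 X-29.56 Y9.47 Z6.08
G1 X-13.13 Y5.07 E0.9052
G1 X-9.64 Y18.11 E1.6235
G1 X-26.06 Y22.51 E2.5282
G1 X-29.56 Y9.47 E3.2467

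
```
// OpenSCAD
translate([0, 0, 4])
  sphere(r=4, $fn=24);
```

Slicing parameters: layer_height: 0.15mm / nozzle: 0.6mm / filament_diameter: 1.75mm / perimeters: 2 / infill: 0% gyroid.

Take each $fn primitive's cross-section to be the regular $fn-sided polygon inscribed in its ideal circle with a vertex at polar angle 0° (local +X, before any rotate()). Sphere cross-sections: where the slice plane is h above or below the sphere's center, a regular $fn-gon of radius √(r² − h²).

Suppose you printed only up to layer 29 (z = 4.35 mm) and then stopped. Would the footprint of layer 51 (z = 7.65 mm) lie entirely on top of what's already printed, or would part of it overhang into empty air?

Compare the two slices. At z = 4.35: the r=4 sphere slices to a regular 24-gon of circumradius 3.985 (√(r²−h²) with h=0.35 from center) (area = (24/2)·3.985²·sin(360°/24) = 49.31 mm²). At z = 7.65: the sphere: section is a regular 24-gon, circumradius = √(r²−h²) = √(4²−3.65²) = 1.636 (area = (24/2)·1.636²·sin(360°/24) = 8.32 mm²). Checking containment: the cross-section at z = 7.65 is a subset of the cross-section at z = 4.35.

entirely on top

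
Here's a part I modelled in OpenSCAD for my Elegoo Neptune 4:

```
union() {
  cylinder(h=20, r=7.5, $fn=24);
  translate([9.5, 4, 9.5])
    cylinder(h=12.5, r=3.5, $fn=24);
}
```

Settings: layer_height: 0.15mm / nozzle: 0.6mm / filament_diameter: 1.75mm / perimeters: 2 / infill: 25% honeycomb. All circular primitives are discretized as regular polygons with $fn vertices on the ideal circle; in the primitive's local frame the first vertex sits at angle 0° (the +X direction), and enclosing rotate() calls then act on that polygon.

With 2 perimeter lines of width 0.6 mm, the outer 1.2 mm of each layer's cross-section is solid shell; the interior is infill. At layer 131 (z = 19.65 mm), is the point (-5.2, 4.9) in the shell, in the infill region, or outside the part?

shell

At z = 19.65 mm: the r=7.5 cylinder gives a regular 24-gon of circumradius 7.5 (constant along its height); the r=3.5 cylinder at (9.5, 4) contributes a regular 24-gon of circumradius 3.5; Taking the union: the regions partially overlap (shared area 1.44 mm²), so overlapping operands fuse into one piece — 1 connected region. Overall, the cross-section is a single solid region. The nearest boundary edge runs (-6.50, 3.75)→(-5.30, 5.30); distance from the point to it = 0.33 mm. The point is inside the cross-section, 0.33 mm from the nearest boundary — within the 1.2 mm shell band (2 × 0.6).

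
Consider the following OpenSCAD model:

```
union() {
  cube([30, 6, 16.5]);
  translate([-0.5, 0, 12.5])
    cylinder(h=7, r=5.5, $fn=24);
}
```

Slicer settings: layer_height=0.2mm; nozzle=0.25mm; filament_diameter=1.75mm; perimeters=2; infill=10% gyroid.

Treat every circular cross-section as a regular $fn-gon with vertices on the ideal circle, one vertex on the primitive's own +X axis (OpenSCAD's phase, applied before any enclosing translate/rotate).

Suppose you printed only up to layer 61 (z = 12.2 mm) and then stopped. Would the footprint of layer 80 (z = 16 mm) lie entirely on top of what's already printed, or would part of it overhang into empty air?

Compare the two slices. At z = 12.2: the cube (footprint 30×6) is included at this height (area 180.00 mm²); the cylinder at (-0.5, 0) does not reach this height (z outside [12.5, 19.5]); Merging all regions: only the 30×6 cube is present, so the union is just that shape — area = 180.00 mm². At z = 16: the cube is present — its section is the full 30×6 rectangle (area 180.00 mm²); the r=5.5 cylinder at (-0.5, 0) gives a regular 24-gon of circumradius 5.5 (constant along its height) (area = (24/2)·5.500²·sin(360°/24) = 93.95 mm²); Merging all regions: the regions partially overlap — summed areas 273.95 mm² minus the doubly-counted overlap 20.75 mm² gives 253.20 mm² — area = 253.20 mm². Checking containment: at z = 16 the cross-section extends beyond the z = 12.2 cross-section by about 73.20 mm².

part overhangs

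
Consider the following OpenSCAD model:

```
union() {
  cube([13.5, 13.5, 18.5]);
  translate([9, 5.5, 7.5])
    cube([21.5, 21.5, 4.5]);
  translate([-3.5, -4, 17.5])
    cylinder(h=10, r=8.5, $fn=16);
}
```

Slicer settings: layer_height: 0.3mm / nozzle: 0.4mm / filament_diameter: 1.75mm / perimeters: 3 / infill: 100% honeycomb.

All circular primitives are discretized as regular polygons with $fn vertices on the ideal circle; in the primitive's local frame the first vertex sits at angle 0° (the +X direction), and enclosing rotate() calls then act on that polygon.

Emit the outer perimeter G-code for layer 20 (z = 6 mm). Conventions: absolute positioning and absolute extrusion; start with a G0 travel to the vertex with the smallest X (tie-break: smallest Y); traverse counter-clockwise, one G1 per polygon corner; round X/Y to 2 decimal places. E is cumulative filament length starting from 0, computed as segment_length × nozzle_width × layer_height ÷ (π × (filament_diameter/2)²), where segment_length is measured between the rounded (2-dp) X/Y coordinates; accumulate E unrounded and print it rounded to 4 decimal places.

At z = 6 mm: the cube is present — its section is the full 13.5×13.5 rectangle; the cube at (9, 5.5) is absent (z outside [7.5, 12]); the cylinder at (-3.5, -4) does not reach this height (z outside [17.5, 27.5]); Taking the union: only the 13.5×13.5 cube is present, so the union is just that shape — 1 connected region. The outline is a single polygon with 4 vertices. Extrusion per mm of travel: 0.4 × 0.3 / (π × 0.875²) = 0.049890. Accumulating E over each segment gives final E = 2.6941.

G0 X0.00 Y0.00 Z6.00
G1 X13.50 Y0.00 E0.6735
G1 X13.50 Y13.50 E1.3470
G1 X0.00 Y13.50 E2.0206
G1 X0.00 Y0.00 E2.6941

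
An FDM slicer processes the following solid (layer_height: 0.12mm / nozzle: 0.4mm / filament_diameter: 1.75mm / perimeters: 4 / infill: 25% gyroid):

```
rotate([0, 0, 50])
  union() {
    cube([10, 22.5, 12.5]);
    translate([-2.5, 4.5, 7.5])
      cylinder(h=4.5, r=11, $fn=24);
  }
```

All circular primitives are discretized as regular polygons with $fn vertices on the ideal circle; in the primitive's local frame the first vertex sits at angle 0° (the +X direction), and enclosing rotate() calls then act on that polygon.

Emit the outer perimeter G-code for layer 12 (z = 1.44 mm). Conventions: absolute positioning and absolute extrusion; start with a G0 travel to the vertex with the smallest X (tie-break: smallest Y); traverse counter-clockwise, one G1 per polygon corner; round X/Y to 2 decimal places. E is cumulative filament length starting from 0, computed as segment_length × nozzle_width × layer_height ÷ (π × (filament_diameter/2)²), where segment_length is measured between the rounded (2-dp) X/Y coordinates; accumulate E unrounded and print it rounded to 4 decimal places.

At z = 1.44 mm: the 10×22.5 cube contributes its full rectangle; the cylinder at (-2.5, 4.5) is not intersected at this z (z outside [7.5, 12]); Merging all regions: only the 10×22.5 cube is present, so the union is just that shape — 1 connected region; (whole slice rotated 50° about Z — lengths, areas and connectivity unchanged). The outline is a single polygon with 4 vertices. Extrusion per mm of travel: 0.4 × 0.12 / (π × 0.875²) = 0.019956. Accumulating E over each segment gives final E = 1.2972.

G0 X-17.24 Y14.46 Z1.44
G1 X0.00 Y0.00 E0.4490
G1 X6.43 Y7.66 E0.6486
G1 X-10.81 Y22.12 E1.0977
G1 X-17.24 Y14.46 E1.2972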